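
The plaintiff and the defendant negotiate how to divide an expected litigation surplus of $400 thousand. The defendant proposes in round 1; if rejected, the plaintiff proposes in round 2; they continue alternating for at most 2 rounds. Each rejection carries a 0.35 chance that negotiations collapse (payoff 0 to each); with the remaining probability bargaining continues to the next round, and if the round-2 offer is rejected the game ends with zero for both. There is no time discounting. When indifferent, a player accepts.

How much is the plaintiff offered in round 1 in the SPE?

260

Round 2 (the plaintiff proposes): the defendant will accept anything ≥ 0, so the plaintiff offers 0 and keeps 400.
Round 1 (the defendant proposes): rejecting gives the plaintiff an expected 0.65 × 400 = 260. The defendant offers 260 and keeps 400 − 260 = 140.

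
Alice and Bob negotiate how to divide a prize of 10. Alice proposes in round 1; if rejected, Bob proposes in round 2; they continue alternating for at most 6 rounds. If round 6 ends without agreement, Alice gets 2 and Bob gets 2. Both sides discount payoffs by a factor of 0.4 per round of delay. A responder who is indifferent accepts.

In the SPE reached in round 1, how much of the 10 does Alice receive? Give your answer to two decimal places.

Work backward from the last round.
Round 6 (Bob proposes): Alice gets 2 if talks fail, so Bob offers 2 and keeps 8.
Round 5 (Alice proposes): Bob can get 8 next round, worth 0.4 × 8 = 3.2 now. Alice offers 3.2 and keeps 10 − 3.2 = 6.8.
Round 4 (Bob proposes): Alice can get 6.8 next round, worth 0.4 × 6.8 = 2.72 now; Bob offers that and keeps 7.28.
Round 3 (Alice proposes): Bob can get 7.28 next round, worth 0.4 × 7.28 = 2.912 now; Alice offers that and keeps 7.088.
Round 2 (Bob proposes): Alice can get 7.088 next round, worth 0.4 × 7.088 = 2.8352 now. Bob offers 2.8352 and keeps 10 − 2.8352 = 7.1648.
Round 1 (Alice proposes): Bob can get 7.1648 next round, worth 0.4 × 7.1648 = 2.86592 now. Alice offers 2.86592 and keeps 10 − 2.86592 = 7.13408.

7.13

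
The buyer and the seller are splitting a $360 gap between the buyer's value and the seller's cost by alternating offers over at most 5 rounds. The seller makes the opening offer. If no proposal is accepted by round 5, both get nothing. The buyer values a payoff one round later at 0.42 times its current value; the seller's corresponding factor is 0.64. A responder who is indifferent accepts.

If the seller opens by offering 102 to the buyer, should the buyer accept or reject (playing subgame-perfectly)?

Accept

Round 5 (the seller proposes): rejection yields 0 for the buyer; the seller offers 0 and keeps 360.
Round 4 (the buyer proposes): the seller can get 360 next round, worth 0.64 × 360 = 230.4 now. The buyer offers 230.4 and keeps 360 − 230.4 = 129.6.
Round 3 (the seller proposes): the buyer can get 129.6 next round, worth 0.42 × 129.6 = 54.432 now, so the seller offers 54.432, keeping 305.568.
Round 2 (the buyer proposes): the seller can get 305.568 next round, worth 0.64 × 305.568 = 195.56352 now. The buyer offers 195.56352 and keeps 360 − 195.56352 = 164.43648.
So by rejecting in round 1, the buyer gets 164.43648 next round, worth 0.42 × 164.43648 = 69.0633216 now.
Offer 102 ≥ 69.0633216, so the buyer accepts.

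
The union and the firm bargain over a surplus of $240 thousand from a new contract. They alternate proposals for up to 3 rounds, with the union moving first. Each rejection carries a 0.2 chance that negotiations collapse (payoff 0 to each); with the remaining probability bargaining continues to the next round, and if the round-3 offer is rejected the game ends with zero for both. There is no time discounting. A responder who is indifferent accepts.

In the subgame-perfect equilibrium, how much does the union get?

201.6

Round 3 (the union proposes): rejection yields 0 for the firm; the union offers 0 and keeps 240.
Round 2 (the firm proposes): rejecting gives the union an expected 0.8 × 240 = 192, so the firm offers 192, keeping 48.
Round 1 (the union proposes): rejecting gives the firm an expected 0.8 × 48 = 38.4, so the union offers 38.4, keeping 201.6.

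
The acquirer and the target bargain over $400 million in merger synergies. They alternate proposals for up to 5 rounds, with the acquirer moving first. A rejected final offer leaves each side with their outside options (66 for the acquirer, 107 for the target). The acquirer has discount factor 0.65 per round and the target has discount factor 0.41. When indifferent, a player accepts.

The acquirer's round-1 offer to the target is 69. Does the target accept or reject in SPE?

Reject

Work out the target's continuation value if the offer is rejected.
Round 5 (the acquirer proposes): the target gets 107 if talks fail, so the acquirer offers 107 and keeps 293.
Round 4 (the target proposes): the acquirer can get 293 next round, worth 0.65 × 293 = 190.45 now; the target offers that and keeps 209.55.
Round 3 (the acquirer proposes): the target can get 209.55 next round, worth 0.41 × 209.55 = 85.9155 now, so the acquirer offers 85.9155, keeping 314.0845.
Round 2 (the target proposes): the acquirer can get 314.0845 next round, worth 0.65 × 314.0845 = 204.154925 now; the target offers that and keeps 195.845075.
So by rejecting in round 1, the target gets 195.845075 next round, worth 0.41 × 195.845075 = 80.29648075 now.
Offer 69 < 80.29648075, so the target rejects.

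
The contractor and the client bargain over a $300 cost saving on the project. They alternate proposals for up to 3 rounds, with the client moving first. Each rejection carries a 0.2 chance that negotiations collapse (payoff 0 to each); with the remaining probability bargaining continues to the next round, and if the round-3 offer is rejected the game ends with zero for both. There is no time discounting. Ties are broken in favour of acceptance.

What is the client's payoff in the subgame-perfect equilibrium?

252

Round 3 (the client proposes): the contractor will accept anything ≥ 0, so the client offers 0 and keeps 300.
Round 2 (the contractor proposes): rejecting gives the client an expected 0.8 × 300 = 240; the contractor offers that and keeps 60.
Round 1 (the client proposes): rejecting gives the contractor an expected 0.8 × 60 = 48, so the client offers 48, keeping 252.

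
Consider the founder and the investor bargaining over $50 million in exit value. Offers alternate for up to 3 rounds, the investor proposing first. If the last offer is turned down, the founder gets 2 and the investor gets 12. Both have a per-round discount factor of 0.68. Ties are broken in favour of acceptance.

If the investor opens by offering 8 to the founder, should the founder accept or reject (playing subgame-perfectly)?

Work out the founder's continuation value if the offer is rejected.
Round 3 (the investor proposes): the founder gets 2 if talks fail, so the investor offers 2 and keeps 48.
Round 2 (the founder proposes): the investor can get 48 next round, worth 0.68 × 48 = 32.64 now; the founder offers that and keeps 17.36.
So by rejecting in round 1, the founder gets 17.36 next round, worth 0.68 × 17.36 = 11.8048 now.
Offer 8 < 11.8048, so the founder rejects.

Reject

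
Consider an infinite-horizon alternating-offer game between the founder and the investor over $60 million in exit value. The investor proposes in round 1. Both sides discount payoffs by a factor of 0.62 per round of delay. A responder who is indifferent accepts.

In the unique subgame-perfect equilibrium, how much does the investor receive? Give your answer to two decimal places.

Let x be the investor's share when the investor proposes and y be the founder's share when the founder proposes.
The founder accepts iff offered ≥ 0.62·y, so x = 60 − 0.62y. Symmetrically y = 60 − 0.62x.
Substituting: x = 60 − 0.62(60 − 0.62x), giving x(1 − 0.62·0.62) = 60(1 − 0.62).
So x = 60 × 0.38 / 0.6156 ≈ 37.0370, and the founder receives 60 − x ≈ 22.9630.

37.04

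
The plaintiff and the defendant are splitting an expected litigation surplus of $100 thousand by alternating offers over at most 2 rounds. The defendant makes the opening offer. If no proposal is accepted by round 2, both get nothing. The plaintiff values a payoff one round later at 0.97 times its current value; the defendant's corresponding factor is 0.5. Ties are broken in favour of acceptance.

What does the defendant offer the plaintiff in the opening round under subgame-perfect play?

97

Round 2 (the plaintiff proposes): the defendant will accept anything ≥ 0, so the plaintiff offers 0 and keeps 100.
Round 1 (the defendant proposes): the plaintiff can get 100 next round, worth 0.97 × 100 = 97 now. The defendant offers 97 and keeps 100 − 97 = 3.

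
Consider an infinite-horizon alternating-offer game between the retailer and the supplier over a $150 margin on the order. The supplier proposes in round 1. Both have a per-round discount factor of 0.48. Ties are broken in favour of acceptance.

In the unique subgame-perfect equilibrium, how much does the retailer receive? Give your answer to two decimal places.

48.65

In a stationary SPE each proposer offers the other exactly their discounted continuation value.
If the supplier keeps x when proposing and the retailer keeps y when proposing, then x = 150 − 0.48y and y = 150 − 0.48x.
Solving: x = 150(1 − 0.48) / (1 − 0.48·0.48) = 78 / 0.7696 ≈ 101.3514.
The retailer gets 150 − 101.3514 ≈ 48.6486.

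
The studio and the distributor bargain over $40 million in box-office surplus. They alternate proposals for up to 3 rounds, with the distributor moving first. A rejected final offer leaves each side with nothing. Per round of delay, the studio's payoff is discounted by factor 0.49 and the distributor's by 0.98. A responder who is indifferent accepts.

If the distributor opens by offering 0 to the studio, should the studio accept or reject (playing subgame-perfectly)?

Reject

Work out the studio's continuation value if the offer is rejected.
Round 3 (the distributor proposes): rejection yields 0 for the studio; the distributor offers 0 and keeps 40.
Round 2 (the studio proposes): the distributor can get 40 next round, worth 0.98 × 40 = 39.2 now; the studio offers that and keeps 0.8.
So by rejecting in round 1, the studio gets 0.8 next round, worth 0.49 × 0.8 = 0.392 now.
Offer 0 < 0.392, so the studio rejects.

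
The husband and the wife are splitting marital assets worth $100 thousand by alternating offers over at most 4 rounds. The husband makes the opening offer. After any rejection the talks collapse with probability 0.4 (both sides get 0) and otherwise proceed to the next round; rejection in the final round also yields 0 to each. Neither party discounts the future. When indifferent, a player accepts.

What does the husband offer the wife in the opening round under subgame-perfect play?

Round 4 (the wife proposes): the husband will accept anything ≥ 0, so the wife offers 0 and keeps 100.
Round 3 (the husband proposes): rejecting gives the wife an expected 0.6 × 100 = 60. The husband offers 60 and keeps 100 − 60 = 40.
Round 2 (the wife proposes): rejecting gives the husband an expected 0.6 × 40 = 24, so the wife offers 24, keeping 76.
Round 1 (the husband proposes): rejecting gives the wife an expected 0.6 × 76 = 45.6. The husband offers 45.6 and keeps 100 − 45.6 = 54.4.

45.6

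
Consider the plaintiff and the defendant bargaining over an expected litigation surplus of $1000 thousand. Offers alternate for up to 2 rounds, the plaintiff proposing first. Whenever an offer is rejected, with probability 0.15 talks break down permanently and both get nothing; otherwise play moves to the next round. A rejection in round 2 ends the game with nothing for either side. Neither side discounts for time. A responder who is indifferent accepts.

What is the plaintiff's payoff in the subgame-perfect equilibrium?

Round 2 (the defendant proposes): the plaintiff will accept anything ≥ 0, so the defendant offers 0 and keeps 1000.
Round 1 (the plaintiff proposes): rejecting gives the defendant an expected 0.85 × 1000 = 850. The plaintiff offers 850 and keeps 1000 − 850 = 150.

150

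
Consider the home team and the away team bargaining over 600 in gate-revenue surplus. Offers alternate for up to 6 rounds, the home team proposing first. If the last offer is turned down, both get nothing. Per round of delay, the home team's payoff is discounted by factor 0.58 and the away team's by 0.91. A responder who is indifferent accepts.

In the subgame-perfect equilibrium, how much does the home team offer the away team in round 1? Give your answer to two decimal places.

502.46

Solve by backward induction from round 6.
Round 6 (the away team proposes): rejection yields 0 for the home team; the away team offers 0 and keeps 600.
Round 5 (the home team proposes): the away team can get 600 next round, worth 0.91 × 600 = 546 now; the home team offers that and keeps 54.
Round 4 (the away team proposes): the home team can get 54 next round, worth 0.58 × 54 = 31.32 now; the away team offers that and keeps 568.68.
Round 3 (the home team proposes): the away team can get 568.68 next round, worth 0.91 × 568.68 = 517.4988 now, so the home team offers 517.4988, keeping 82.5012.
Round 2 (the away team proposes): the home team can get 82.5012 next round, worth 0.58 × 82.5012 = 47.850696 now. The away team offers 47.850696 and keeps 600 − 47.850696 = 552.149304.
Round 1 (the home team proposes): the away team can get 552.149304 next round, worth 0.91 × 552.149304 = 502.45586664 now; the home team offers that and keeps 97.54413336.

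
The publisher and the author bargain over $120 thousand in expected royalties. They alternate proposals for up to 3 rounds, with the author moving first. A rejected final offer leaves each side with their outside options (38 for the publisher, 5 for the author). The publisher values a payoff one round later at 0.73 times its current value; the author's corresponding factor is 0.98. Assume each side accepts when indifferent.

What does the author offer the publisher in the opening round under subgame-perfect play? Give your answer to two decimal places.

Round 3 (the author proposes): the publisher gets 38 if talks fail, so the author offers 38 and keeps 82.
Round 2 (the publisher proposes): the author can get 82 next round, worth 0.98 × 82 = 80.36 now, so the publisher offers 80.36, keeping 39.64.
Round 1 (the author proposes): the publisher can get 39.64 next round, worth 0.73 × 39.64 = 28.9372 now. The author offers 28.9372 and keeps 120 − 28.9372 = 91.0628.

28.94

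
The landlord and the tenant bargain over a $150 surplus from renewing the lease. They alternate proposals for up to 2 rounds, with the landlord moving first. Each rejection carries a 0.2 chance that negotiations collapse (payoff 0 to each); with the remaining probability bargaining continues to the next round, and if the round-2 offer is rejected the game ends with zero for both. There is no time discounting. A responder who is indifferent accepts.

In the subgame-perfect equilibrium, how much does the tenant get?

120

Round 2 (the tenant proposes): the landlord will accept anything ≥ 0, so the tenant offers 0 and keeps 150.
Round 1 (the landlord proposes): rejecting gives the tenant an expected 0.8 × 150 = 120; the landlord offers that and keeps 30.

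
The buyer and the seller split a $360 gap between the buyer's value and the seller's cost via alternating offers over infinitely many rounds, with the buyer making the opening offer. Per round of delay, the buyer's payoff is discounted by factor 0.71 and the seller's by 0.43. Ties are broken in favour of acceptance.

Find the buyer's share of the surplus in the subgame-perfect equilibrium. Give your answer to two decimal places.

295.38

Let x be the buyer's share when the buyer proposes and y be the seller's share when the seller proposes.
The seller accepts iff offered ≥ 0.43·y, so x = 360 − 0.43y. Symmetrically y = 360 − 0.71x.
Substituting: x = 360 − 0.43(360 − 0.71x), giving x(1 − 0.71·0.43) = 360(1 − 0.43).
So x = 360 × 0.57 / 0.6947 ≈ 295.3793, and the seller receives 360 − x ≈ 64.6207.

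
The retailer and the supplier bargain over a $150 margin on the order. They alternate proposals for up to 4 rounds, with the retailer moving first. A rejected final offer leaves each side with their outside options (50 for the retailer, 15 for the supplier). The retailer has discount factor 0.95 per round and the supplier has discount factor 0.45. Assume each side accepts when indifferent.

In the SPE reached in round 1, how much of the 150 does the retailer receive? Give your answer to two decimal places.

127.39

Round 4 (the supplier proposes): the retailer gets 50 if talks fail, so the supplier offers 50 and keeps 100.
Round 3 (the retailer proposes): the supplier can get 100 next round, worth 0.45 × 100 = 45 now; the retailer offers that and keeps 105.
Round 2 (the supplier proposes): the retailer can get 105 next round, worth 0.95 × 105 = 99.75 now, so the supplier offers 99.75, keeping 50.25.
Round 1 (the retailer proposes): the supplier can get 50.25 next round, worth 0.45 × 50.25 = 22.6125 now; the retailer offers that and keeps 127.3875.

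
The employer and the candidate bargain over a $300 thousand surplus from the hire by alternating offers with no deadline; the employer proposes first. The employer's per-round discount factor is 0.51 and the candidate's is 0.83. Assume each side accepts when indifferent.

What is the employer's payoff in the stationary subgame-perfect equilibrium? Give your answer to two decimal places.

In a stationary SPE each proposer offers the other exactly their discounted continuation value.
If the employer keeps x when proposing and the candidate keeps y when proposing, then x = 300 − 0.83y and y = 300 − 0.51x.
Solving: x = 300(1 − 0.83) / (1 − 0.51·0.83) = 51 / 0.5767 ≈ 88.4342.
The candidate gets 300 − 88.4342 ≈ 211.5658.

88.43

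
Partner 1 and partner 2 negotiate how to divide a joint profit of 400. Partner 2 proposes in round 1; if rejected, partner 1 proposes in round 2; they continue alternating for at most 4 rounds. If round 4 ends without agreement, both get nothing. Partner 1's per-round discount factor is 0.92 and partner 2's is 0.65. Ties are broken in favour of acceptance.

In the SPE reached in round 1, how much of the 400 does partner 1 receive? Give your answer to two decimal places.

Round 4 (partner 1 proposes): rejection yields 0 for partner 2; partner 1 offers 0 and keeps 400.
Round 3 (partner 2 proposes): partner 1 can get 400 next round, worth 0.92 × 400 = 368 now. Partner 2 offers 368 and keeps 400 − 368 = 32.
Round 2 (partner 1 proposes): partner 2 can get 32 next round, worth 0.65 × 32 = 20.8 now. Partner 1 offers 20.8 and keeps 400 − 20.8 = 379.2.
Round 1 (partner 2 proposes): partner 1 can get 379.2 next round, worth 0.92 × 379.2 = 348.864 now; partner 2 offers that and keeps 51.136.

348.86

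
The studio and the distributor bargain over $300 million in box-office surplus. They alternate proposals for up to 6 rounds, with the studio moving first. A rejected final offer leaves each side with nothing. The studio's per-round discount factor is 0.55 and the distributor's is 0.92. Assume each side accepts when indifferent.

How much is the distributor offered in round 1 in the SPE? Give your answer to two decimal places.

257.71

Round 6 (the distributor proposes): the studio will accept anything ≥ 0, so the distributor offers 0 and keeps 300.
Round 5 (the studio proposes): the distributor can get 300 next round, worth 0.92 × 300 = 276 now; the studio offers that and keeps 24.
Round 4 (the distributor proposes): the studio can get 24 next round, worth 0.55 × 24 = 13.2 now; the distributor offers that and keeps 286.8.
Round 3 (the studio proposes): the distributor can get 286.8 next round, worth 0.92 × 286.8 = 263.856 now, so the studio offers 263.856, keeping 36.144.
Round 2 (the distributor proposes): the studio can get 36.144 next round, worth 0.55 × 36.144 = 19.8792 now. The distributor offers 19.8792 and keeps 300 − 19.8792 = 280.1208.
Round 1 (the studio proposes): the distributor can get 280.1208 next round, worth 0.92 × 280.1208 = 257.711136 now; the studio offers that and keeps 42.288864.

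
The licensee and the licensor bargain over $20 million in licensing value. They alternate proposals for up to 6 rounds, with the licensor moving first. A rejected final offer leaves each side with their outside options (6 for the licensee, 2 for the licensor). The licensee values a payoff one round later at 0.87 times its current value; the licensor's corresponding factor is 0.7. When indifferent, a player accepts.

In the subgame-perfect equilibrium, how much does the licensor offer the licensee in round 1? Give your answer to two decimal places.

Round 6 (the licensee proposes): the licensor gets 2 if talks fail, so the licensee offers 2 and keeps 18.
Round 5 (the licensor proposes): the licensee can get 18 next round, worth 0.87 × 18 = 15.66 now, so the licensor offers 15.66, keeping 4.34.
Round 4 (the licensee proposes): the licensor can get 4.34 next round, worth 0.7 × 4.34 = 3.038 now; the licensee offers that and keeps 16.962.
Round 3 (the licensor proposes): the licensee can get 16.962 next round, worth 0.87 × 16.962 = 14.75694 now; the licensor offers that and keeps 5.24306.
Round 2 (the licensee proposes): the licensor can get 5.24306 next round, worth 0.7 × 5.24306 = 3.670142 now; the licensee offers that and keeps 16.329858.
Round 1 (the licensor proposes): the licensee can get 16.329858 next round, worth 0.87 × 16.329858 = 14.20697646 now; the licensor offers that and keeps 5.79302354.

14.21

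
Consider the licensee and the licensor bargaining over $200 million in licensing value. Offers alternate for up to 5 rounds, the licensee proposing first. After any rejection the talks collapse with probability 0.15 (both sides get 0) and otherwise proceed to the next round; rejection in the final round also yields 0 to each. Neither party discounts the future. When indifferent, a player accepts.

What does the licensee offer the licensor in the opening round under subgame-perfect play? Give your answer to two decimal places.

43.92

Round 5 (the licensee proposes): the licensor will accept anything ≥ 0, so the licensee offers 0 and keeps 200.
Round 4 (the licensor proposes): rejecting gives the licensee an expected 0.85 × 200 = 170. The licensor offers 170 and keeps 200 − 170 = 30.
Round 3 (the licensee proposes): rejecting gives the licensor an expected 0.85 × 30 = 25.5. The licensee offers 25.5 and keeps 200 − 25.5 = 174.5.
Round 2 (the licensor proposes): rejecting gives the licensee an expected 0.85 × 174.5 = 148.325. The licensor offers 148.325 and keeps 200 − 148.325 = 51.675.
Round 1 (the licensee proposes): rejecting gives the licensor an expected 0.85 × 51.675 = 43.92375. The licensee offers 43.92375 and keeps 200 − 43.92375 = 156.07625.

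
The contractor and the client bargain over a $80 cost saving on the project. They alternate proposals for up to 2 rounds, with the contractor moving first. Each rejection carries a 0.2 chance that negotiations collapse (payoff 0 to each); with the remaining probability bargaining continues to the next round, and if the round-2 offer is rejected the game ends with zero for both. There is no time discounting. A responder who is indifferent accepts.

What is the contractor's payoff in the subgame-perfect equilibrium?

Round 2 (the client proposes): rejection yields 0 for the contractor; the client offers 0 and keeps 80.
Round 1 (the contractor proposes): rejecting gives the client an expected 0.8 × 80 = 64, so the contractor offers 64, keeping 16.

16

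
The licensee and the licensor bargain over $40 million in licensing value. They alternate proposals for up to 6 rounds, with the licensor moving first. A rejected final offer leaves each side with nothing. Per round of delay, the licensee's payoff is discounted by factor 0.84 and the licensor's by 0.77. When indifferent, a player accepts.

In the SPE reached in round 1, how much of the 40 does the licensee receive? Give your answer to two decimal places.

Solve by backward induction from round 6.
Round 6 (the licensee proposes): the licensor will accept anything ≥ 0, so the licensee offers 0 and keeps 40.
Round 5 (the licensor proposes): the licensee can get 40 next round, worth 0.84 × 40 = 33.6 now; the licensor offers that and keeps 6.4.
Round 4 (the licensee proposes): the licensor can get 6.4 next round, worth 0.77 × 6.4 = 4.928 now; the licensee offers that and keeps 35.072.
Round 3 (the licensor proposes): the licensee can get 35.072 next round, worth 0.84 × 35.072 = 29.46048 now; the licensor offers that and keeps 10.53952.
Round 2 (the licensee proposes): the licensor can get 10.53952 next round, worth 0.77 × 10.53952 = 8.1154304 now, so the licensee offers 8.1154304, keeping 31.8845696.
Round 1 (the licensor proposes): the licensee can get 31.8845696 next round, worth 0.84 × 31.8845696 = 26.783038464 now, so the licensor offers 26.783038464, keeping 13.216961536.

26.78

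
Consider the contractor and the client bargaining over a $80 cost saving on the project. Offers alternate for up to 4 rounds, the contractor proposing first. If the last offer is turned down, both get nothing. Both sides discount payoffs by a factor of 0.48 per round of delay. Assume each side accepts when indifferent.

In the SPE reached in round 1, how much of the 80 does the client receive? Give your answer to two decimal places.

28.82

Work backward from the last round.
Round 4 (the client proposes): rejection yields 0 for the contractor; the client offers 0 and keeps 80.
Round 3 (the contractor proposes): the client can get 80 next round, worth 0.48 × 80 = 38.4 now, so the contractor offers 38.4, keeping 41.6.
Round 2 (the client proposes): the contractor can get 41.6 next round, worth 0.48 × 41.6 = 19.968 now. The client offers 19.968 and keeps 80 − 19.968 = 60.032.
Round 1 (the contractor proposes): the client can get 60.032 next round, worth 0.48 × 60.032 = 28.81536 now, so the contractor offers 28.81536, keeping 51.18464.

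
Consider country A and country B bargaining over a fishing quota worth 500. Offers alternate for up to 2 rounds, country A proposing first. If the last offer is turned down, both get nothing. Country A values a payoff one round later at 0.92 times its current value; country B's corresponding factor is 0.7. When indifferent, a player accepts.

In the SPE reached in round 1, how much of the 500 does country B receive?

Solve by backward induction from round 2.
Round 2 (country B proposes): country A will accept anything ≥ 0, so country B offers 0 and keeps 500.
Round 1 (country A proposes): country B can get 500 next round, worth 0.7 × 500 = 350 now; country A offers that and keeps 150.

350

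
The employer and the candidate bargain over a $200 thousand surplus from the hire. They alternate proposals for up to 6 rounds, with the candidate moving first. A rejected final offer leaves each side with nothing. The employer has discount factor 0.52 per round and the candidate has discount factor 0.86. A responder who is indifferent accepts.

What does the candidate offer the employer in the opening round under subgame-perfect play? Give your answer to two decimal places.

Round 6 (the employer proposes): the candidate will accept anything ≥ 0, so the employer offers 0 and keeps 200.
Round 5 (the candidate proposes): the employer can get 200 next round, worth 0.52 × 200 = 104 now, so the candidate offers 104, keeping 96.
Round 4 (the employer proposes): the candidate can get 96 next round, worth 0.86 × 96 = 82.56 now; the employer offers that and keeps 117.44.
Round 3 (the candidate proposes): the employer can get 117.44 next round, worth 0.52 × 117.44 = 61.0688 now; the candidate offers that and keeps 138.9312.
Round 2 (the employer proposes): the candidate can get 138.9312 next round, worth 0.86 × 138.9312 = 119.480832 now; the employer offers that and keeps 80.519168.
Round 1 (the candidate proposes): the employer can get 80.519168 next round, worth 0.52 × 80.519168 = 41.86996736 now; the candidate offers that and keeps 158.13003264.

41.87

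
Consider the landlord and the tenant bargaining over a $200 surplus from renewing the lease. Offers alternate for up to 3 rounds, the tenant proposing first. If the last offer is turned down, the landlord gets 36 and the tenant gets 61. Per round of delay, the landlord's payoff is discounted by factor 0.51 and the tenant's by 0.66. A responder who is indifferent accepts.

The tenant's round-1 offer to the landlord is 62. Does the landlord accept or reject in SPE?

Round 3 (the tenant proposes): the landlord gets 36 if talks fail, so the tenant offers 36 and keeps 164.
Round 2 (the landlord proposes): the tenant can get 164 next round, worth 0.66 × 164 = 108.24 now; the landlord offers that and keeps 91.76.
So by rejecting in round 1, the landlord gets 91.76 next round, worth 0.51 × 91.76 = 46.7976 now.
Offer 62 ≥ 46.7976, so the landlord accepts.

Accept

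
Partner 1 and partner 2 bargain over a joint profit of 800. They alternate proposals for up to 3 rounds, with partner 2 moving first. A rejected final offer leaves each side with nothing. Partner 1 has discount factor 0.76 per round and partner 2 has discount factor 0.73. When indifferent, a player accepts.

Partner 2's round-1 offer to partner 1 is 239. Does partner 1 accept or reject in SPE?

Work out partner 1's continuation value if the offer is rejected.
Round 3 (partner 2 proposes): rejection yields 0 for partner 1; partner 2 offers 0 and keeps 800.
Round 2 (partner 1 proposes): partner 2 can get 800 next round, worth 0.73 × 800 = 584 now; partner 1 offers that and keeps 216.
So by rejecting in round 1, partner 1 gets 216 next round, worth 0.76 × 216 = 164.16 now.
Offer 239 ≥ 164.16, so partner 1 accepts.

Accept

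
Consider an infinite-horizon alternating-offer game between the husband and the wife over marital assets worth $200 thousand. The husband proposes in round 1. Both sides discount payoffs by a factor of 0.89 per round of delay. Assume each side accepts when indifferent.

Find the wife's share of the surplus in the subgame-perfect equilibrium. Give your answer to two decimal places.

94.18

Let x be the husband's share when the husband proposes and y be the wife's share when the wife proposes.
The wife accepts iff offered ≥ 0.89·y, so x = 200 − 0.89y. Symmetrically y = 200 − 0.89x.
Substituting: x = 200 − 0.89(200 − 0.89x), giving x(1 − 0.89·0.89) = 200(1 − 0.89).
So x = 200 × 0.11 / 0.2079 ≈ 105.8201, and the wife receives 200 − x ≈ 94.1799.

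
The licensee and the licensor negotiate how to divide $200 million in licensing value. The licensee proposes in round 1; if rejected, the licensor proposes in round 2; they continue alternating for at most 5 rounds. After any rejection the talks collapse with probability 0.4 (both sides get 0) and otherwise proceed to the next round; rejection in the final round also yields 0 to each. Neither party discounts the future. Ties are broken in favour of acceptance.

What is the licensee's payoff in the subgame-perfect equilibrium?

134.72

Round 5 (the licensee proposes): the licensor will accept anything ≥ 0, so the licensee offers 0 and keeps 200.
Round 4 (the licensor proposes): rejecting gives the licensee an expected 0.6 × 200 = 120; the licensor offers that and keeps 80.
Round 3 (the licensee proposes): rejecting gives the licensor an expected 0.6 × 80 = 48, so the licensee offers 48, keeping 152.
Round 2 (the licensor proposes): rejecting gives the licensee an expected 0.6 × 152 = 91.2, so the licensor offers 91.2, keeping 108.8.
Round 1 (the licensee proposes): rejecting gives the licensor an expected 0.6 × 108.8 = 65.28, so the licensee offers 65.28, keeping 134.72.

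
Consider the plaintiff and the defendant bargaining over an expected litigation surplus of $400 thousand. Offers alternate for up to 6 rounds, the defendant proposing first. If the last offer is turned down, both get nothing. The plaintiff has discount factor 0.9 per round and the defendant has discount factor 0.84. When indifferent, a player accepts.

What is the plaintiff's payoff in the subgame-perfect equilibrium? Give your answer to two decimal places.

306.90

Round 6 (the plaintiff proposes): the defendant will accept anything ≥ 0, so the plaintiff offers 0 and keeps 400.
Round 5 (the defendant proposes): the plaintiff can get 400 next round, worth 0.9 × 400 = 360 now, so the defendant offers 360, keeping 40.
Round 4 (the plaintiff proposes): the defendant can get 40 next round, worth 0.84 × 40 = 33.6 now. The plaintiff offers 33.6 and keeps 400 − 33.6 = 366.4.
Round 3 (the defendant proposes): the plaintiff can get 366.4 next round, worth 0.9 × 366.4 = 329.76 now; the defendant offers that and keeps 70.24.
Round 2 (the plaintiff proposes): the defendant can get 70.24 next round, worth 0.84 × 70.24 = 59.0016 now. The plaintiff offers 59.0016 and keeps 400 − 59.0016 = 340.9984.
Round 1 (the defendant proposes): the plaintiff can get 340.9984 next round, worth 0.9 × 340.9984 = 306.89856 now. The defendant offers 306.89856 and keeps 400 − 306.89856 = 93.10144.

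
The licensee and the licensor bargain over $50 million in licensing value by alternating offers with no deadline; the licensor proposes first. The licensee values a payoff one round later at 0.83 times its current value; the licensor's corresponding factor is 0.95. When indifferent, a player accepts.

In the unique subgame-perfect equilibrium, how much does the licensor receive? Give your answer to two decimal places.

40.19

Let x be the licensor's share when the licensor proposes and y be the licensee's share when the licensee proposes.
The licensee accepts iff offered ≥ 0.83·y, so x = 50 − 0.83y. Symmetrically y = 50 − 0.95x.
Substituting: x = 50 − 0.83(50 − 0.95x), giving x(1 − 0.95·0.83) = 50(1 − 0.83).
So x = 50 × 0.17 / 0.2115 ≈ 40.1891, and the licensee receives 50 − x ≈ 9.8109.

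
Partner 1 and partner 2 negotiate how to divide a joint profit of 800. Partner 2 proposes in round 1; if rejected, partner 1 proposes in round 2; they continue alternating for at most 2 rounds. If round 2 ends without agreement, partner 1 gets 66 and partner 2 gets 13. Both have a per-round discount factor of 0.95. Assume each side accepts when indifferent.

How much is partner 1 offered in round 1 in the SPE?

747.65

Round 2 (partner 1 proposes): partner 2 gets 13 if talks fail, so partner 1 offers 13 and keeps 787.
Round 1 (partner 2 proposes): partner 1 can get 787 next round, worth 0.95 × 787 = 747.65 now. Partner 2 offers 747.65 and keeps 800 − 747.65 = 52.35.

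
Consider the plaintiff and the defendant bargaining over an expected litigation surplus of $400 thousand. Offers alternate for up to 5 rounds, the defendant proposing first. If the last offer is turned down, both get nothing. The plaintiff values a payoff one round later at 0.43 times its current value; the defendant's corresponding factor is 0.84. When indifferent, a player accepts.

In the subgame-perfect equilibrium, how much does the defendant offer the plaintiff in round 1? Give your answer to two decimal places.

Round 5 (the defendant proposes): the plaintiff will accept anything ≥ 0, so the defendant offers 0 and keeps 400.
Round 4 (the plaintiff proposes): the defendant can get 400 next round, worth 0.84 × 400 = 336 now, so the plaintiff offers 336, keeping 64.
Round 3 (the defendant proposes): the plaintiff can get 64 next round, worth 0.43 × 64 = 27.52 now. The defendant offers 27.52 and keeps 400 − 27.52 = 372.48.
Round 2 (the plaintiff proposes): the defendant can get 372.48 next round, worth 0.84 × 372.48 = 312.8832 now. The plaintiff offers 312.8832 and keeps 400 − 312.8832 = 87.1168.
Round 1 (the defendant proposes): the plaintiff can get 87.1168 next round, worth 0.43 × 87.1168 = 37.460224 now; the defendant offers that and keeps 362.539776.

37.46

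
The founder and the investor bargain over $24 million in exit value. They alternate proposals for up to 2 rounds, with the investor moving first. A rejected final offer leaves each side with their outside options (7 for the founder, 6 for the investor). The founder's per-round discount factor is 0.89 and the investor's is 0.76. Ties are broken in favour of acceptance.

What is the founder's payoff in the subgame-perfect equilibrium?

16.02

Solve by backward induction from round 2.
Round 2 (the founder proposes): the investor gets 6 if talks fail, so the founder offers 6 and keeps 18.
Round 1 (the investor proposes): the founder can get 18 next round, worth 0.89 × 18 = 16.02 now. The investor offers 16.02 and keeps 24 − 16.02 = 7.98.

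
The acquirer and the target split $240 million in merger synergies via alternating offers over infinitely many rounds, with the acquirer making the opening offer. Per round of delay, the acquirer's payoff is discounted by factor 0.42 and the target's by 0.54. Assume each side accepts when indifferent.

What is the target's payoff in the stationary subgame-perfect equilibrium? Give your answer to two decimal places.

When the acquirer proposes, the target accepts any offer worth at least 0.54 times what the target would get by proposing next round; and vice versa.
This gives x = 240 − 0.54y and y = 240 − 0.42x, where x and y are each side's share when it proposes.
Hence (1 − 0.54·0.42)x = 240(1 − 0.54), i.e. 0.7732·x = 110.4.
x ≈ 142.7832; the target's share is 240 − x ≈ 97.2168.

97.22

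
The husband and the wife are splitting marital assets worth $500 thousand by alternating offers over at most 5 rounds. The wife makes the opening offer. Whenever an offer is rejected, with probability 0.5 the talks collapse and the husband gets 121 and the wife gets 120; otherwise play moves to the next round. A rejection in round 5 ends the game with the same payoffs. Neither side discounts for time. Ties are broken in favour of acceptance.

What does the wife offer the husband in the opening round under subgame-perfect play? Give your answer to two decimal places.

201.94

Round 5 (the wife proposes): the husband gets 121 if talks fail, so the wife offers 121 and keeps 379.
Round 4 (the husband proposes): rejecting gives the wife an expected 0.5 × 379 + 0.5 × 120 = 249.5; the husband offers that and keeps 250.5.
Round 3 (the wife proposes): rejecting gives the husband an expected 0.5 × 250.5 + 0.5 × 121 = 185.75. The wife offers 185.75 and keeps 500 − 185.75 = 314.25.
Round 2 (the husband proposes): rejecting gives the wife an expected 0.5 × 314.25 + 0.5 × 120 = 217.125, so the husband offers 217.125, keeping 282.875.
Round 1 (the wife proposes): rejecting gives the husband an expected 0.5 × 282.875 + 0.5 × 121 = 201.9375. The wife offers 201.9375 and keeps 500 − 201.9375 = 298.0625.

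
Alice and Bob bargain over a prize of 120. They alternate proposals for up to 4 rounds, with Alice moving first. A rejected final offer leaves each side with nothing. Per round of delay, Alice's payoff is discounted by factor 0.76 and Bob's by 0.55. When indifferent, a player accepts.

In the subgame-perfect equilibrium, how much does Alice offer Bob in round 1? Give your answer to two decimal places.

Round 4 (Bob proposes): rejection yields 0 for Alice; Bob offers 0 and keeps 120.
Round 3 (Alice proposes): Bob can get 120 next round, worth 0.55 × 120 = 66 now; Alice offers that and keeps 54.
Round 2 (Bob proposes): Alice can get 54 next round, worth 0.76 × 54 = 41.04 now, so Bob offers 41.04, keeping 78.96.
Round 1 (Alice proposes): Bob can get 78.96 next round, worth 0.55 × 78.96 = 43.428 now; Alice offers that and keeps 76.572.

43.43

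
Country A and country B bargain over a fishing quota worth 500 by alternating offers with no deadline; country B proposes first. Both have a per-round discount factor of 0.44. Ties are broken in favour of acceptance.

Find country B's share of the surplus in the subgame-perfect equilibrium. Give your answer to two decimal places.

In a stationary SPE each proposer offers the other exactly their discounted continuation value.
If country B keeps x when proposing and country A keeps y when proposing, then x = 500 − 0.44y and y = 500 − 0.44x.
Solving: x = 500(1 − 0.44) / (1 − 0.44·0.44) = 280 / 0.8064 ≈ 347.2222.
Country A gets 500 − 347.2222 ≈ 152.7778.

347.22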